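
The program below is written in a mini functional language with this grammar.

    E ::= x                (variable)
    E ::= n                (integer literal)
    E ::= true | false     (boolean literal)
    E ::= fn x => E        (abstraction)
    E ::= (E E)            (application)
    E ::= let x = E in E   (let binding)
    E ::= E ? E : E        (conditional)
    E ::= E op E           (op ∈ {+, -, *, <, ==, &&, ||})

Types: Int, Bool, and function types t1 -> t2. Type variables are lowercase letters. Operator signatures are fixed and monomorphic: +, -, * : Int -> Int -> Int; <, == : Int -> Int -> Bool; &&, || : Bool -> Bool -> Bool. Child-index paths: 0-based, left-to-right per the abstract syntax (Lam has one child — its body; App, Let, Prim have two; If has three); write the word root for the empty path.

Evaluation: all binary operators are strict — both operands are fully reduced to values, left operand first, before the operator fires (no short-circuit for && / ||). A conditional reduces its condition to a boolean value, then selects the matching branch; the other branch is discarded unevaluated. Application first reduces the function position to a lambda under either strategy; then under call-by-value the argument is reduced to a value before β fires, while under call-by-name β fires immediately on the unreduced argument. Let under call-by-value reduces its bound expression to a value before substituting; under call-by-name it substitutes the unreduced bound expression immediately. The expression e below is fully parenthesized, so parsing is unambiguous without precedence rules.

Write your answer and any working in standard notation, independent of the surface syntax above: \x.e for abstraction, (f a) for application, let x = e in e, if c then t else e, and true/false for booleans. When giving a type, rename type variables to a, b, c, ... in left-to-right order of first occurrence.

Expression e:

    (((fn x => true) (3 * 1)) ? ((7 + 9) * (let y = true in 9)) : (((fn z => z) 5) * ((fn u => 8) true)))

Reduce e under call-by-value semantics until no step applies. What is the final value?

Answer: 144

Derivation:
step 0: (if ((\x.true) (3 * 1)) then ((7 + 9) * (let y = true in 9)) else (((\z.z) 5) * ((\u.8) true)))
step 1: [delta@0.1] (if ((\x.true) 3) then ((7 + 9) * (let y = true in 9)) else (((\z.z) 5) * ((\u.8) true)))
step 2: [beta@0] (if true then ((7 + 9) * (let y = true in 9)) else (((\z.z) 5) * ((\u.8) true)))
step 3: [if@root] ((7 + 9) * (let y = true in 9))
step 4: [delta@0] (16 * (let y = true in 9))
step 5: [let@1] (16 * 9)
step 6: [delta@root] 144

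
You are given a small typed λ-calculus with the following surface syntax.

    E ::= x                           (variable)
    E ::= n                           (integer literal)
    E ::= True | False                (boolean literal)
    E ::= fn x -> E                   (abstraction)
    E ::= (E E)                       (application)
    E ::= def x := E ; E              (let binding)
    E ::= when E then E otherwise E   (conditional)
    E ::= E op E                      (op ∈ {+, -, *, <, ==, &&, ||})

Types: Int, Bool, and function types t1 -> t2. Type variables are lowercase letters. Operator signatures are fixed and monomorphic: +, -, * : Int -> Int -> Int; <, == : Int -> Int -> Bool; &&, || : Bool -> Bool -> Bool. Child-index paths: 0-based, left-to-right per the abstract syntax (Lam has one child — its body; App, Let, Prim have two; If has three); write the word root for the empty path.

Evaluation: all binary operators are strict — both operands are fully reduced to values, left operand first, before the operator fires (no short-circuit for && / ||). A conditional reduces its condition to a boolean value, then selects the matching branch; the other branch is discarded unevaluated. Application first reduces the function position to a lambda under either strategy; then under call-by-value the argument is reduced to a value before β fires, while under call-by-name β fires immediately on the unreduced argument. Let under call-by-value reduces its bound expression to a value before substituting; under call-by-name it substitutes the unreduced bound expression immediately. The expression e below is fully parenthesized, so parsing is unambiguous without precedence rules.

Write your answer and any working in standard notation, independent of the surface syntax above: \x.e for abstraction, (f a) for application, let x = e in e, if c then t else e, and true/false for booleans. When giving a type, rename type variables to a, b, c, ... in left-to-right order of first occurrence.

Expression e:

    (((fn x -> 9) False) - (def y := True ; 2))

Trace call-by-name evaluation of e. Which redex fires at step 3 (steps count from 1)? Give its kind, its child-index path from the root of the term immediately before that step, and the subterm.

Answer: delta at root : (9 - 2)

Working:
step 0: (((\x.9) false) - (let y = true in 2))
step 1: [beta@0] (9 - (let y = true in 2))
step 2: [let@1] (9 - 2)
step 3: [delta@root] 7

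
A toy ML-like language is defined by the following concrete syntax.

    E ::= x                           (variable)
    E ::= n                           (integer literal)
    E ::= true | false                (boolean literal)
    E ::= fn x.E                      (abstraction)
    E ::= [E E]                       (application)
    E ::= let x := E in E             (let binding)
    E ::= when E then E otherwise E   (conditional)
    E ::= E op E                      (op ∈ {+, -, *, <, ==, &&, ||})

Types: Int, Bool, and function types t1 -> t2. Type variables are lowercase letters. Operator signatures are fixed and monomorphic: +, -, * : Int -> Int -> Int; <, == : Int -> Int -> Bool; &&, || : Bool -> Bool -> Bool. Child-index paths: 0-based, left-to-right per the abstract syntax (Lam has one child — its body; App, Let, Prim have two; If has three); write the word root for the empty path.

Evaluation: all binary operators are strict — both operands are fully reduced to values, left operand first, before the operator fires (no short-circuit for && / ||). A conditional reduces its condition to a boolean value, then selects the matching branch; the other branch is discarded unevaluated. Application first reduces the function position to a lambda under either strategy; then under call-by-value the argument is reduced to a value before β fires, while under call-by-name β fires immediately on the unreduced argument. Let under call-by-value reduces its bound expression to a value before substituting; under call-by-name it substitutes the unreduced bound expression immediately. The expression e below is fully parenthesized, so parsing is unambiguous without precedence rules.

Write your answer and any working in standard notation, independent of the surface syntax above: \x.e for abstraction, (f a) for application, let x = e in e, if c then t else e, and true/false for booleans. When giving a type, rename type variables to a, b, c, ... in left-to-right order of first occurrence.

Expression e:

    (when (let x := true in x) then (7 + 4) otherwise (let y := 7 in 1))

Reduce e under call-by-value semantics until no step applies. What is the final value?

Working:
step 0: (if (let x = true in x) then (7 + 4) else (let y = 7 in 1))
step 1: [let@0] (if true then (7 + 4) else (let y = 7 in 1))
step 2: [if@root] (7 + 4)
step 3: [delta@root] 11

Answer: 11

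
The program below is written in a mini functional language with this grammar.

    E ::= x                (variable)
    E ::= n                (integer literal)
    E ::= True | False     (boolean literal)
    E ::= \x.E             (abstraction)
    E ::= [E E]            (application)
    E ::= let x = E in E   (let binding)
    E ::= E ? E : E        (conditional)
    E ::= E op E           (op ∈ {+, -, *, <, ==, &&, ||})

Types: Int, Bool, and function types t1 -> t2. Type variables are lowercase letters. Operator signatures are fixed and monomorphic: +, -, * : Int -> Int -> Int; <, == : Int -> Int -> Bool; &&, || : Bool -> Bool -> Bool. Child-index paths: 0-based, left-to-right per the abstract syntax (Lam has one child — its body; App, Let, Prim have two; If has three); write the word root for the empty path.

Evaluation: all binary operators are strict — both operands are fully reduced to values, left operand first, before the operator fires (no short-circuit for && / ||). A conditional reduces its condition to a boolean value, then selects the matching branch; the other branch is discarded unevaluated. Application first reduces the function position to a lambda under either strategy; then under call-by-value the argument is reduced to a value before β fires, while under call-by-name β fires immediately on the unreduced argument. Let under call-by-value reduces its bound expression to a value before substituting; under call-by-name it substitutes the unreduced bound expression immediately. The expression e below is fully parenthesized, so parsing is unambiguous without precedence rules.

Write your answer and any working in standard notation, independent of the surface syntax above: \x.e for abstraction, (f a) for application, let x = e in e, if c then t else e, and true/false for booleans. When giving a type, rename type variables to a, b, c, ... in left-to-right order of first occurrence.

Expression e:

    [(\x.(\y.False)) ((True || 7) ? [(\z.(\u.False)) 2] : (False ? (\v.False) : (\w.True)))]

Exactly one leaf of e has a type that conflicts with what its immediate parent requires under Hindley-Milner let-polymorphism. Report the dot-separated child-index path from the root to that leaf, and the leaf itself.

Answer: 1.0.1 : 7

Trace:
\y._ : b -> Bool
\x._ : a -> b -> Bool
  unify Bool ~ Bool
  unify Int ~ Bool
  FAIL: mismatch Int ~ Bool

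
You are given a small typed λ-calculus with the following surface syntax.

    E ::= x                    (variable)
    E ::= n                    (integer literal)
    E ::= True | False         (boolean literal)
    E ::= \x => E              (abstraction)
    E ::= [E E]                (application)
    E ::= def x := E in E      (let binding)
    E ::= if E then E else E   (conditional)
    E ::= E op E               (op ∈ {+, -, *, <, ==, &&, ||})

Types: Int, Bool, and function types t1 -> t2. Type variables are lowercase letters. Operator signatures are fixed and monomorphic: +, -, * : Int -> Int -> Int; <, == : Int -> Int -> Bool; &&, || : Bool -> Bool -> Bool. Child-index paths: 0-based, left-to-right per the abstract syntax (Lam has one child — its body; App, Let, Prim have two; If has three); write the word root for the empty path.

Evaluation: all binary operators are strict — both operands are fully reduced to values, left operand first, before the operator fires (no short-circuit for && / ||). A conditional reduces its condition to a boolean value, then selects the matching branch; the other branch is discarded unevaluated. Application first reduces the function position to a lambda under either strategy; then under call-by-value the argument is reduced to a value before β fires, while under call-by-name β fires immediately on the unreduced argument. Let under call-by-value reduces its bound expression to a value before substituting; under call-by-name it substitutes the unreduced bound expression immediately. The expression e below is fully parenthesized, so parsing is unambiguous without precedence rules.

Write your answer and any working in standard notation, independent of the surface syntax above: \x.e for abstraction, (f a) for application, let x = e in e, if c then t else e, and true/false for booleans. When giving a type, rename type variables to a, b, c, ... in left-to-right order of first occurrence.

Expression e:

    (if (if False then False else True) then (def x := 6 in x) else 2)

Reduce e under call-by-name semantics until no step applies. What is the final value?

Answer: 6

Derivation:
step 0: (if (if false then false else true) then (let x = 6 in x) else 2)
step 1: [if@0] (if true then (let x = 6 in x) else 2)
step 2: [if@root] (let x = 6 in x)
step 3: [let@root] 6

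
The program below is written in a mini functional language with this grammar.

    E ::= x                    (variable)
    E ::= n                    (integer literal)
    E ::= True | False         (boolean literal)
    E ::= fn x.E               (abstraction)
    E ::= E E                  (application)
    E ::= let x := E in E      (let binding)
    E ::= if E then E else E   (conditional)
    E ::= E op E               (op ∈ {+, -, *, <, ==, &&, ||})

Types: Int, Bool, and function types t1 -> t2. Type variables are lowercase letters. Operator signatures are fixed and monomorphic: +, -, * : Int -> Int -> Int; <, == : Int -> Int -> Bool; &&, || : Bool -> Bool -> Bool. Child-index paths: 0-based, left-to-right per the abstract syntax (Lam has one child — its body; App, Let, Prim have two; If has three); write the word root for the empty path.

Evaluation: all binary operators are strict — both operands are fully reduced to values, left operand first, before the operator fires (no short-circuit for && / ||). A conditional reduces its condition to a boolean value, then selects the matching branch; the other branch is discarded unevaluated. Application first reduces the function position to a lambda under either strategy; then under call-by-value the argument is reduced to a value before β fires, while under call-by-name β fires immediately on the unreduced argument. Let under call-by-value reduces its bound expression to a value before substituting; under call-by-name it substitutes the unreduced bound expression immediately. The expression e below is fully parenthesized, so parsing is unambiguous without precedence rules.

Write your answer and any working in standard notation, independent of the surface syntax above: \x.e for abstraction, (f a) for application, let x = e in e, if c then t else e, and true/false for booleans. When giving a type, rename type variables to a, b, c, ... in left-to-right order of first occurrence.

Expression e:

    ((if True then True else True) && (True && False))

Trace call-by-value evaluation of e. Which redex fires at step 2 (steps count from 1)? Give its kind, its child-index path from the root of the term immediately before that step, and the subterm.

Answer: delta at 1 : (true && false)

Working:
step 0: ((if true then true else true) && (true && false))
step 1: [if@0] (true && (true && false))
step 2: [delta@1] (true && false)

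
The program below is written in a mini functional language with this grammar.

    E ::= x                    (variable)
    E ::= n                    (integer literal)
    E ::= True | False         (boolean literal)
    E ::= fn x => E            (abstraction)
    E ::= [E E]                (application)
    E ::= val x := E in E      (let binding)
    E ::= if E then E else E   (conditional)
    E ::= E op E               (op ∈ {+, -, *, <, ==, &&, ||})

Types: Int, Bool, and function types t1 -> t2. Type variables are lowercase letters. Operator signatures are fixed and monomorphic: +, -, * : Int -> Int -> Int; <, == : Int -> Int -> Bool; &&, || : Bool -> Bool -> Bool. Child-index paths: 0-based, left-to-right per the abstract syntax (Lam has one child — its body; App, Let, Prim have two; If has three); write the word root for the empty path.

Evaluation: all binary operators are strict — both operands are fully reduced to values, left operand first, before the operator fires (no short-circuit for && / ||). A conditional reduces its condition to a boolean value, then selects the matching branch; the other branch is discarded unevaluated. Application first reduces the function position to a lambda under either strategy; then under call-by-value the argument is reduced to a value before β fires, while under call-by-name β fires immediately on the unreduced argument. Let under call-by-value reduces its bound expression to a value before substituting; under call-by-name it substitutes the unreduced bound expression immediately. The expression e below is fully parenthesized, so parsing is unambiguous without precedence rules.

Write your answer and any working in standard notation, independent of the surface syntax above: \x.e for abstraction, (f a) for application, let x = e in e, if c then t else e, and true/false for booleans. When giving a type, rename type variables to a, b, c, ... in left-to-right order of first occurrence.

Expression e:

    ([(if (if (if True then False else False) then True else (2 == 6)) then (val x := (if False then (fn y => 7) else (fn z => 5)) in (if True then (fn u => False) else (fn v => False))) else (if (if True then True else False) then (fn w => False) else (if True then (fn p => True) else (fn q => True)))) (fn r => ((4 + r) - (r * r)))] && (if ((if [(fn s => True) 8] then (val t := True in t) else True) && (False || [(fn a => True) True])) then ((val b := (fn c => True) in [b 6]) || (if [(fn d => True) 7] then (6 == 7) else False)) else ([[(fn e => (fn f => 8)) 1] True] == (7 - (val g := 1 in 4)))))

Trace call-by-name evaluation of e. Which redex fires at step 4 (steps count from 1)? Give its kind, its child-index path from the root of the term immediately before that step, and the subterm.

Working:
step 0: (((if (if (if true then false else false) then true else (2 == 6)) then (let x = (if false then (\y.7) else (\z.5)) in (if true then (\u.false) else (\v.false))) else (if (if true then true else false) then (\w.false) else (if true then (\p.true) else (\q.true)))) (\r.((4 + r) - (r * r)))) && (if ((if ((\s.true) 8) then (let t = true in t) else true) && (false || ((\a.true) true))) then ((let b = (\c.true) in (b 6)) || (if ((\d.true) 7) then (6 == 7) else false)) else ((((\e.(\f.8)) 1) true) == (7 - (let g = 1 in 4)))))
step 1: [if@0.0.0.0] (((if (if false then true else (2 == 6)) then (let x = (if false then (\y.7) else (\z.5)) in (if true then (\u.false) else (\v.false))) else (if (if true then true else false) then (\w.false) else (if true then (\p.true) else (\q.true)))) (\r.((4 + r) - (r * r)))) && (if ((if ((\s.true) 8) then (let t = true in t) else true) && (false || ((\a.true) true))) then ((let b = (\c.true) in (b 6)) || (if ((\d.true) 7) then (6 == 7) else false)) else ((((\e.(\f.8)) 1) true) == (7 - (let g = 1 in 4)))))
step 2: [if@0.0.0] (((if (2 == 6) then (let x = (if false then (\y.7) else (\z.5)) in (if true then (\u.false) else (\v.false))) else (if (if true then true else false) then (\w.false) else (if true then (\p.true) else (\q.true)))) (\r.((4 + r) - (r * r)))) && (if ((if ((\s.true) 8) then (let t = true in t) else true) && (false || ((\a.true) true))) then ((let b = (\c.true) in (b 6)) || (if ((\d.true) 7) then (6 == 7) else false)) else ((((\e.(\f.8)) 1) true) == (7 - (let g = 1 in 4)))))
step 3: [delta@0.0.0] (((if false then (let x = (if false then (\y.7) else (\z.5)) in (if true then (\u.false) else (\v.false))) else (if (if true then true else false) then (\w.false) else (if true then (\p.true) else (\q.true)))) (\r.((4 + r) - (r * r)))) && (if ((if ((\s.true) 8) then (let t = true in t) else true) && (false || ((\a.true) true))) then ((let b = (\c.true) in (b 6)) || (if ((\d.true) 7) then (6 == 7) else false)) else ((((\e.(\f.8)) 1) true) == (7 - (let g = 1 in 4)))))
step 4: [if@0.0] (((if (if true then true else false) then (\w.false) else (if true then (\p.true) else (\q.true))) (\r.((4 + r) - (r * r)))) && (if ((if ((\s.true) 8) then (let t = true in t) else true) && (false || ((\a.true) true))) then ((let b = (\c.true) in (b 6)) || (if ((\d.true) 7) then (6 == 7) else false)) else ((((\e.(\f.8)) 1) true) == (7 - (let g = 1 in 4)))))

Answer: if at 0.0 : (if false then (let x = (if false then (\y.7) else (\z.5)) in (if true then (\u.false) else (\v.false))) else (if (if true then true else false) then (\w.false) else (if true then (\p.true) else (\q.true))))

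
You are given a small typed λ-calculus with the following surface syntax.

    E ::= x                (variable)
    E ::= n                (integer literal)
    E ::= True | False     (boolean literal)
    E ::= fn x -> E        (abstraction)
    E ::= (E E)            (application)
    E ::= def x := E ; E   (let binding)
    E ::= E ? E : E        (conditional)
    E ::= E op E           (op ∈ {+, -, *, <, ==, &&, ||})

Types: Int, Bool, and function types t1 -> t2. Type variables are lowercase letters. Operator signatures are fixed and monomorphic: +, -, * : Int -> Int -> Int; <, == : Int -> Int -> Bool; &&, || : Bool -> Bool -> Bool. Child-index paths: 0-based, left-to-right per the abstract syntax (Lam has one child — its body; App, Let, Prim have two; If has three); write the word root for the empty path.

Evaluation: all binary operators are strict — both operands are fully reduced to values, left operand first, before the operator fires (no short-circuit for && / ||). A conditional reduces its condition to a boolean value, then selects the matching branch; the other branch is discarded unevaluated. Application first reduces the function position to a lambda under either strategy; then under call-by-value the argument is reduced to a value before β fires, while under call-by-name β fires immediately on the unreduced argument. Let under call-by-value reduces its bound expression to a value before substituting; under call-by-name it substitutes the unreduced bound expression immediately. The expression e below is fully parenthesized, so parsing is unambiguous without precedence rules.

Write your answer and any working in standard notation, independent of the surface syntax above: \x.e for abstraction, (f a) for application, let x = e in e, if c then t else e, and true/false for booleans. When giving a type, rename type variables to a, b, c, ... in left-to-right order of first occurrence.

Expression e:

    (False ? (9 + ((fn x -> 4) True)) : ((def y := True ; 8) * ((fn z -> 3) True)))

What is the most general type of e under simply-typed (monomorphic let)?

Trace:
  unify Bool ~ Bool
  unify Int ~ Int
\x._ : a -> Int
  unify a -> Int ~ Bool -> b
  unify a ~ Bool
  unify Int ~ b
_ _ : Int
  unify Int ~ Int
let y : Bool
  unify Int ~ Int
\z._ : c -> Int
  unify c -> Int ~ Bool -> d
  unify c ~ Bool
  unify Int ~ d
_ _ : Int
  unify Int ~ Int
  unify Int ~ Int

Answer: Int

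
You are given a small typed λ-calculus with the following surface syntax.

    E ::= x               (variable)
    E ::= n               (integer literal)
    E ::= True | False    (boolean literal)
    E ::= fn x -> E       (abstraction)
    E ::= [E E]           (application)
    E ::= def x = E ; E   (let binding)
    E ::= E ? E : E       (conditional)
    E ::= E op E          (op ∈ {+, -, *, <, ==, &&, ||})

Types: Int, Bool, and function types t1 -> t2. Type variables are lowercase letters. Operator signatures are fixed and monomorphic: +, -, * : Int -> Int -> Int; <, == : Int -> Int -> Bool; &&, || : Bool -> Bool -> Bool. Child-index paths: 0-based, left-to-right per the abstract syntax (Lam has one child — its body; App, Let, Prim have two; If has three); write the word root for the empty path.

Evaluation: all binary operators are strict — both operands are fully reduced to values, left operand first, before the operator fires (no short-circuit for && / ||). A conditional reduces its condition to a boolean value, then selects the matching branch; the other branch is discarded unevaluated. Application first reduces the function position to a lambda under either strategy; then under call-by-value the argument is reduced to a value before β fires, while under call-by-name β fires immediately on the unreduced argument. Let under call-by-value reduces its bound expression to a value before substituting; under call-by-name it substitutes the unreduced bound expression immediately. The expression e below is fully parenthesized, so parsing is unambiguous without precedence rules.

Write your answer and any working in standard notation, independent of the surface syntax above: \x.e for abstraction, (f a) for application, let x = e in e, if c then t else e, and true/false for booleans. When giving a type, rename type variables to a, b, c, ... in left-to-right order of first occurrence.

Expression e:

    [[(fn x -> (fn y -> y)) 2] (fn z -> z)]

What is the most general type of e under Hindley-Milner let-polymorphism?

Trace:
y : b
\y._ : b -> b
\x._ : a -> b -> b
  unify a -> b -> b ~ Int -> c
  unify a ~ Int
  unify b -> b ~ c
_ _ : b -> b
z : d
\z._ : d -> d
  unify b -> b ~ (d -> d) -> e
  unify b ~ d -> d
  unify d -> d ~ e
_ _ : d -> d

Answer: a -> a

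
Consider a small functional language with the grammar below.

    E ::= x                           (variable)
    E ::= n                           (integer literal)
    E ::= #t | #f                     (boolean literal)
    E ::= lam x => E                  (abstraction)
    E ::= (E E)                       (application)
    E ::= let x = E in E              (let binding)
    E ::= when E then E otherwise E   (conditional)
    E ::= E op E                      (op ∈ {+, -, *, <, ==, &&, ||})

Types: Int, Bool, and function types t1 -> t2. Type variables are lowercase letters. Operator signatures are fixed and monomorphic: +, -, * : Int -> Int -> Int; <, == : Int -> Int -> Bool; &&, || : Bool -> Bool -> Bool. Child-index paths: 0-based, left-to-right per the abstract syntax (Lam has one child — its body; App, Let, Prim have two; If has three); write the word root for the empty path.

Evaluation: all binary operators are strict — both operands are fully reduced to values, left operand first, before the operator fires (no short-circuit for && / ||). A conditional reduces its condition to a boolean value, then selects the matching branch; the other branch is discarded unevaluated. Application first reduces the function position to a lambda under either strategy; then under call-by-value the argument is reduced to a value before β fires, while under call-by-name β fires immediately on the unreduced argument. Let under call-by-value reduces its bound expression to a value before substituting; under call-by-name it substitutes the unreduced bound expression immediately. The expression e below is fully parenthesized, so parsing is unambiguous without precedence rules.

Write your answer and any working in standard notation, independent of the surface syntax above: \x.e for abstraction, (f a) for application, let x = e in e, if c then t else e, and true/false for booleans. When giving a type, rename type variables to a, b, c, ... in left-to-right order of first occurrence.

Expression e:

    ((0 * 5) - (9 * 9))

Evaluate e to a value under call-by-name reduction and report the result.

Answer: -81

Trace:
step 0: ((0 * 5) - (9 * 9))
step 1: [delta@0] (0 - (9 * 9))
step 2: [delta@1] (0 - 81)
step 3: [delta@root] -81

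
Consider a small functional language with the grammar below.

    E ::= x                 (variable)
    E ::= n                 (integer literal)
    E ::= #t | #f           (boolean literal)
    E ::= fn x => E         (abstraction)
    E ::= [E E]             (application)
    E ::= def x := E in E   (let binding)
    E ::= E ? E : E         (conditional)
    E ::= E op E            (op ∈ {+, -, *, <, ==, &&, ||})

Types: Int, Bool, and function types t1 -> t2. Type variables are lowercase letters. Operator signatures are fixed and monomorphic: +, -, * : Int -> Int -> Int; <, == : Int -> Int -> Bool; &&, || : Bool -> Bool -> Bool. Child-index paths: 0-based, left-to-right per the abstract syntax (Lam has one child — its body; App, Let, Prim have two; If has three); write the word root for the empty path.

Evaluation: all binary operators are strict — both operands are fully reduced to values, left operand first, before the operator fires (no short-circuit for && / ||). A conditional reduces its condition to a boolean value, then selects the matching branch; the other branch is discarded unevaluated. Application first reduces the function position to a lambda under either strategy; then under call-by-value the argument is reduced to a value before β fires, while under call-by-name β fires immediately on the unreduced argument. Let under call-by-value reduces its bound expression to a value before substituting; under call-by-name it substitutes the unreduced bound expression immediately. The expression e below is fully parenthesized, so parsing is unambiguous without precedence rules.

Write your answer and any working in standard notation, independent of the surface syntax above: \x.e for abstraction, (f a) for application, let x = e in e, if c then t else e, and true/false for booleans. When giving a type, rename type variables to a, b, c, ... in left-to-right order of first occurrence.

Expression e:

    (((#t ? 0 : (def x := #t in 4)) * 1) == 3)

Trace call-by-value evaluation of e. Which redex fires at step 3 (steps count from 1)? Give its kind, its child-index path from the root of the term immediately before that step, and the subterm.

Answer: delta at root : (0 == 3)

Trace:
step 0: (((if true then 0 else (let x = true in 4)) * 1) == 3)
step 1: [if@0.0] ((0 * 1) == 3)
step 2: [delta@0] (0 == 3)
step 3: [delta@root] false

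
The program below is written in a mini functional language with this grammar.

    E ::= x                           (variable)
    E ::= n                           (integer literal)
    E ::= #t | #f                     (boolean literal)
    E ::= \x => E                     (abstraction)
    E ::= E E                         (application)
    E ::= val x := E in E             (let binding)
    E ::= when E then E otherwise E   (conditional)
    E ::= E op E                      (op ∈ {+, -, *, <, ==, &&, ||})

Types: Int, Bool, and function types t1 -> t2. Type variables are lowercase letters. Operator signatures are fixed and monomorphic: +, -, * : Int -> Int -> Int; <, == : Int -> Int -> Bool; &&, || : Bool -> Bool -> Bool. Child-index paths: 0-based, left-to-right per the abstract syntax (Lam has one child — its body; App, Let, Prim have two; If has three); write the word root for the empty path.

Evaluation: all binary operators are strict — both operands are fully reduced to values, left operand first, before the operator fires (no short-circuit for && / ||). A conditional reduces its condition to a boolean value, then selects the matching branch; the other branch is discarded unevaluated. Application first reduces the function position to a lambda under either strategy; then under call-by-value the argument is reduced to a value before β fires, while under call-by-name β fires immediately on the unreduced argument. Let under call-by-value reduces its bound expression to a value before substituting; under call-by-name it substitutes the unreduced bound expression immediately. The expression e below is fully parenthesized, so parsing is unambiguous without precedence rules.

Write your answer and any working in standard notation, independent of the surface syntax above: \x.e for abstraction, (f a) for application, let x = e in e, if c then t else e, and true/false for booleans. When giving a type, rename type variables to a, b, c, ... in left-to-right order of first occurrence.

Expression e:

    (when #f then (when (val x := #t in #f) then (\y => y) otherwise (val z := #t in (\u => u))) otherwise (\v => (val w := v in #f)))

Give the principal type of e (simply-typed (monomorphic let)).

Answer: Bool -> Bool

Derivation:
  unify Bool ~ Bool
let x : Bool
  unify Bool ~ Bool
y : a
\y._ : a -> a
let z : Bool
u : b
\u._ : b -> b
  unify a -> a ~ b -> b
  unify a ~ b
  unify b ~ b
v : c
let w : c
\v._ : c -> Bool
  unify b -> b ~ c -> Bool
  unify b ~ c
  unify c ~ Bool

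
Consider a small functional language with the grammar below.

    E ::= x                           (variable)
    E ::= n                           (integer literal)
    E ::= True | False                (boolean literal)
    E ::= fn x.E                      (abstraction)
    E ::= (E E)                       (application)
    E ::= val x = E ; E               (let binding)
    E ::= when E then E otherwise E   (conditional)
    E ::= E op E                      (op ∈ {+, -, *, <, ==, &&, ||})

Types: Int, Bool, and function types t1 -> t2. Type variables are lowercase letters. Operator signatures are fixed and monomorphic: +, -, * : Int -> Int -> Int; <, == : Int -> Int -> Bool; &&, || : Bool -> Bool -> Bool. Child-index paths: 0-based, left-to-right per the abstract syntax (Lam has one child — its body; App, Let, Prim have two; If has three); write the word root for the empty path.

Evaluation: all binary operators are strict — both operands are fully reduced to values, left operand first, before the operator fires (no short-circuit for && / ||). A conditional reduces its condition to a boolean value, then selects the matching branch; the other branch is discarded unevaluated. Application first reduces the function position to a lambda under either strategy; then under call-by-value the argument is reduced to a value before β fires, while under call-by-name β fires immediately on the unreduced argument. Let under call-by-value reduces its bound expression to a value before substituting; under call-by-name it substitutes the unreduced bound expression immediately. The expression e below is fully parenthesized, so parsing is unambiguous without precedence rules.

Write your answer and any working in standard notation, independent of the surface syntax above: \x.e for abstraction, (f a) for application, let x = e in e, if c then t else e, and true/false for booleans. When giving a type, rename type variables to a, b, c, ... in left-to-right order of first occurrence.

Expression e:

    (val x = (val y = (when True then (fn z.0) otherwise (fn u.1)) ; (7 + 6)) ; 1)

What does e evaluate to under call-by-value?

Derivation:
step 0: (let x = (let y = (if true then (\z.0) else (\u.1)) in (7 + 6)) in 1)
step 1: [if@0.0] (let x = (let y = (\z.0) in (7 + 6)) in 1)
step 2: [let@0] (let x = (7 + 6) in 1)
step 3: [delta@0] (let x = 13 in 1)
step 4: [let@root] 1

Answer: 1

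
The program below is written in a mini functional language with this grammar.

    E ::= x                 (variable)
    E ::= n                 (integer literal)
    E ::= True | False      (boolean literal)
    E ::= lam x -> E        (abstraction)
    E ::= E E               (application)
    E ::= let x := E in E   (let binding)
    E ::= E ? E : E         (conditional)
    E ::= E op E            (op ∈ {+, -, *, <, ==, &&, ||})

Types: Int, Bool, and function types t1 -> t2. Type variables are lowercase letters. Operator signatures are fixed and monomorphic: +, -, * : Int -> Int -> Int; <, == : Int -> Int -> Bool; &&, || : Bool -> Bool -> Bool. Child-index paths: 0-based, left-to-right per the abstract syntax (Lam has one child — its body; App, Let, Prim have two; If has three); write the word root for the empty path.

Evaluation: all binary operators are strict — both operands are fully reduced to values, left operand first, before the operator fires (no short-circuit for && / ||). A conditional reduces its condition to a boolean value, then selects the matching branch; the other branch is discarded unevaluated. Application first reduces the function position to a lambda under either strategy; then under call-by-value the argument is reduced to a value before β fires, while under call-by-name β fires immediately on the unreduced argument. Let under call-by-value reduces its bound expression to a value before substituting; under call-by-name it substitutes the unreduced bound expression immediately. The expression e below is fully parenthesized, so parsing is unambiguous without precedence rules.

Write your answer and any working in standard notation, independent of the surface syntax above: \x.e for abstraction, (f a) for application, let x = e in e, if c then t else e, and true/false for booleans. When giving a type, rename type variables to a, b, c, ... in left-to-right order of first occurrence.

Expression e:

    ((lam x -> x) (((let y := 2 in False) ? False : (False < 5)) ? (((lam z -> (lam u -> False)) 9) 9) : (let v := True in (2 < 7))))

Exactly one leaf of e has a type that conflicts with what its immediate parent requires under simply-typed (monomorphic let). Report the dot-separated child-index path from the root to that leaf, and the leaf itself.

Answer: 1.0.2.0 : false

Working:
x : a
\x._ : a -> a
let y : Int
  unify Bool ~ Bool
  unify Bool ~ Int
  FAIL: mismatch Bool ~ Int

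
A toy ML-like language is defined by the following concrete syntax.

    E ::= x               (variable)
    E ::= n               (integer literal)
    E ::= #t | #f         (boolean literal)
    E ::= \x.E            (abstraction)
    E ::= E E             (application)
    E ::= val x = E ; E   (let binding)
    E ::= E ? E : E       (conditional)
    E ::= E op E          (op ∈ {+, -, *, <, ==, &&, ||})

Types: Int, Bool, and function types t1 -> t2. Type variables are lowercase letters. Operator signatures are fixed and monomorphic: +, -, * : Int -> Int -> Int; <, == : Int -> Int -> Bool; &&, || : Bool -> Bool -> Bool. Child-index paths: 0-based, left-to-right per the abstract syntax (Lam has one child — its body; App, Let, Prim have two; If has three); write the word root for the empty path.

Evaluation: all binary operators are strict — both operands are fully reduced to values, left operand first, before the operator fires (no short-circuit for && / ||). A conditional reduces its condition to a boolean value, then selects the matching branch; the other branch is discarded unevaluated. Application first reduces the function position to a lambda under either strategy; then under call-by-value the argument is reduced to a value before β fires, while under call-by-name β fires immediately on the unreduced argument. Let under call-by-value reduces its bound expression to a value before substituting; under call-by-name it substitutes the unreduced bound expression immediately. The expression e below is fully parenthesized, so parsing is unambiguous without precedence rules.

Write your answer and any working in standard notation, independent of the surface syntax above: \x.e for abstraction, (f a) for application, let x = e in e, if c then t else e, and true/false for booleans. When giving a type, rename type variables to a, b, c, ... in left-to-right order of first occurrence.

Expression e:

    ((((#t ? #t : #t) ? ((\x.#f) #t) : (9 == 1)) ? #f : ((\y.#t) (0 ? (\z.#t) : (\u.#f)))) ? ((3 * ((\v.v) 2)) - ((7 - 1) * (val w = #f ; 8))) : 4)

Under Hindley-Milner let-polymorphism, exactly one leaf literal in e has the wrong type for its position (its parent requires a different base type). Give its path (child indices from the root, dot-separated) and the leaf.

Derivation:
  unify Bool ~ Bool
  unify Bool ~ Bool
  unify Bool ~ Bool
\x._ : a -> Bool
  unify a -> Bool ~ Bool -> b
  unify a ~ Bool
  unify Bool ~ b
_ _ : Bool
  unify Int ~ Int
  unify Int ~ Int
  unify Bool ~ Bool
  unify Bool ~ Bool
\y._ : c -> Bool
  unify Int ~ Bool
  FAIL: mismatch Int ~ Bool

Answer: 0.2.1.0 : 0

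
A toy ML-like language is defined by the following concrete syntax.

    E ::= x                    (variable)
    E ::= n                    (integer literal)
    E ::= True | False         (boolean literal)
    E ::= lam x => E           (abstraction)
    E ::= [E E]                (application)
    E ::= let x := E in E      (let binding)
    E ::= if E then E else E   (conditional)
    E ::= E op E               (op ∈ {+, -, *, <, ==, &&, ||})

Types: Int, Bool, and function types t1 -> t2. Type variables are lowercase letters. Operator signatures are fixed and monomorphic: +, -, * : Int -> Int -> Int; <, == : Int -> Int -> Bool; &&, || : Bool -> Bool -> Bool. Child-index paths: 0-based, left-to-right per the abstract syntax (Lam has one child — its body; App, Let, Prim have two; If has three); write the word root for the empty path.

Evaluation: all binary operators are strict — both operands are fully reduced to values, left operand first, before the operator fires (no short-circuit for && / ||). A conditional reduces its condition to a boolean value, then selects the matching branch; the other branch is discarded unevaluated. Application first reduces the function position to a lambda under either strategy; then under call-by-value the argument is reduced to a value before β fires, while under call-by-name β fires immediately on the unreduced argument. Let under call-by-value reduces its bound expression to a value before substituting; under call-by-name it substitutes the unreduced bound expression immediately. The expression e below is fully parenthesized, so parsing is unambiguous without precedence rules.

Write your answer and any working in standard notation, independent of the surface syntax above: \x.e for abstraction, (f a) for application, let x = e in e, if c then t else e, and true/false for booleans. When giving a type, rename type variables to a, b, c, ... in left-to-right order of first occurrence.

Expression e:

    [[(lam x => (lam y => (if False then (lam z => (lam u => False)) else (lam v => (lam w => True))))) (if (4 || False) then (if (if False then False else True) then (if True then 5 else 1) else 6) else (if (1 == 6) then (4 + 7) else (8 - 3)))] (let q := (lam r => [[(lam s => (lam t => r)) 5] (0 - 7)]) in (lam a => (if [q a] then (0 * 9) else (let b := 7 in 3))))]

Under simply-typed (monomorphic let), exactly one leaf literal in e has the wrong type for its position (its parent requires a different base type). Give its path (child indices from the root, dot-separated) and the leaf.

Trace:
  unify Bool ~ Bool
\u._ : d -> Bool
\z._ : c -> d -> Bool
\w._ : f -> Bool
\v._ : e -> f -> Bool
  unify c -> d -> Bool ~ e -> f -> Bool
  unify c ~ e
  unify d -> Bool ~ f -> Bool
  unify d ~ f
  unify Bool ~ Bool
\y._ : b -> e -> f -> Bool
\x._ : a -> b -> e -> f -> Bool
  unify Int ~ Bool
  FAIL: mismatch Int ~ Bool

Answer: 0.1.0.0 : 4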